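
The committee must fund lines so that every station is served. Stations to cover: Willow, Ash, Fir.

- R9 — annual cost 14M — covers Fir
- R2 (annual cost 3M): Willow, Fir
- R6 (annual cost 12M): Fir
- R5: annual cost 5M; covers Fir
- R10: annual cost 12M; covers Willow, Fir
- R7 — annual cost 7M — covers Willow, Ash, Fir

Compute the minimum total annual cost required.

R7 alone covers Willow, Ash, Fir — every station.
Total annual cost: 7.

7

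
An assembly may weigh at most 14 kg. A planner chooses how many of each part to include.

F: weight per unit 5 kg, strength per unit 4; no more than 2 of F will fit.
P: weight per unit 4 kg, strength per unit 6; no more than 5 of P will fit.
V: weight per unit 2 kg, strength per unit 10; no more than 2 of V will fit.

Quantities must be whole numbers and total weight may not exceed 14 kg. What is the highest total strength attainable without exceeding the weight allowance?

32

1×F, 1×P, and 2×V: weight 13 ≤ 14, strength 1·4 + 1·6 + 2·10 = 30.
2×P and 2×V: weight 12 ≤ 14, strength 2·6 + 2·10 = 32.
Best is 32.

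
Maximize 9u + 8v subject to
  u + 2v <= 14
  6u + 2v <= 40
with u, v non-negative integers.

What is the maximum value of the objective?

(u,v)=(5,4): 1·5+2·4=13≤14, 6·5+2·4=38≤40, objective 77.
(u,v)=(4,5): 1·4+2·5=14≤14, 6·4+2·5=34≤40, objective 76.
Maximum is 77 at (u,v)=(5,4).

77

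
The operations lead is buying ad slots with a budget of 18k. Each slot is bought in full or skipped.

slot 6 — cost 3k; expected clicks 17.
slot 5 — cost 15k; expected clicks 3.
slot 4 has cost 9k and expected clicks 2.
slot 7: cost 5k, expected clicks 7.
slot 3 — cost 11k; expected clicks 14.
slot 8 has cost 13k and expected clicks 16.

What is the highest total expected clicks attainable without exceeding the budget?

33

slot 6 + slot 3: cost 3 + 11 = 14 ≤ 18, expected clicks 17 + 14 = 31.
slot 6 + slot 8: cost 3 + 13 = 16 ≤ 18, expected clicks 17 + 16 = 33.
slot 6 + slot 4 + slot 7: cost 3 + 9 + 5 = 17 ≤ 18, expected clicks 17 + 2 + 7 = 26.
Best is slot 6 and slot 8 with total expected clicks 33.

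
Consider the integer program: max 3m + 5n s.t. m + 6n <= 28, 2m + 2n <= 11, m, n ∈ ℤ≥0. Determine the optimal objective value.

23

The continuous relaxation peaks at (1, 4.5) with value 25.50; rounding to a feasible lattice point costs some objective.
(m,n)=(1,4): 1·1+6·4=25≤28, 2·1+2·4=10≤11, objective 23.
(m,n)=(2,3): 1·2+6·3=20≤28, 2·2+2·3=10≤11, objective 21.
(m,n)=(0,4): 1·0+6·4=24≤28, 2·0+2·4=8≤11, objective 20.
Maximum is 23 at (m,n)=(1,4).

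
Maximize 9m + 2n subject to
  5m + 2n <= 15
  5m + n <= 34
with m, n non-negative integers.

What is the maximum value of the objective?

27

(m,n)=(3,0): 5·3+2·0=15≤15, 5·3+1·0=15≤34, objective 27.
(m,n)=(2,1): 5·2+2·1=12≤15, 5·2+1·1=11≤34, objective 20.
(m,n)=(2,0): 5·2+2·0=10≤15, 5·2+1·0=10≤34, objective 18.
The best lattice point is (3,0), giving 27.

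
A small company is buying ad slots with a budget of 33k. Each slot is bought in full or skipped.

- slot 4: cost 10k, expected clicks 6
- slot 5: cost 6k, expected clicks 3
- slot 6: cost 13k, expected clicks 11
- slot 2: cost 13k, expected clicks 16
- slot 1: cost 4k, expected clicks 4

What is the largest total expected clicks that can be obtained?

31

Allowing fractional choices, the relaxed optimum would be about 32.8, but ad slots are indivisible.
slot 5 + slot 6 + slot 2: cost 6 + 13 + 13 = 32 ≤ 33, expected clicks 3 + 11 + 16 = 30.
slot 4 + slot 5 + slot 2 + slot 1: cost 10 + 6 + 13 + 4 = 33 ≤ 33, expected clicks 6 + 3 + 16 + 4 = 29.
slot 6 + slot 2 + slot 1: cost 13 + 13 + 4 = 30 ≤ 33, expected clicks 11 + 16 + 4 = 31.
Best is slot 6, slot 2, and slot 1 with total expected clicks 31.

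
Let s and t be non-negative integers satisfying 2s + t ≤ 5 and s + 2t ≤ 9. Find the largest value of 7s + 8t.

32

(s,t)=(0,4): 2·0+1·4=4≤5, 1·0+2·4=8≤9, objective 32.
(s,t)=(1,3): 2·1+1·3=5≤5, 1·1+2·3=7≤9, objective 31.
The best lattice point is (0,4), giving 32.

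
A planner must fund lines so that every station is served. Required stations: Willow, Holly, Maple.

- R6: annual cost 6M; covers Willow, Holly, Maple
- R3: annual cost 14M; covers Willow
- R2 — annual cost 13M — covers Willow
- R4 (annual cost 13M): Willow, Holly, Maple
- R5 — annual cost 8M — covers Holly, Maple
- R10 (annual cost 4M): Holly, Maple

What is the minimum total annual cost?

R6 alone covers Willow, Holly, Maple — every station.
Total annual cost: 6.

6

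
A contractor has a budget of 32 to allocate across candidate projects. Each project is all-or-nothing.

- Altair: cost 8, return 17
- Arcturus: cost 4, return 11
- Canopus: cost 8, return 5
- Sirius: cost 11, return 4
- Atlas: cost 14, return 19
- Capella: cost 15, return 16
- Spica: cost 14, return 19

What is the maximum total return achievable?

49

Arcturus + Atlas + Spica: cost 4 + 14 + 14 = 32 ≤ 32, return 11 + 19 + 19 = 49.
Altair + Arcturus + Atlas: cost 8 + 4 + 14 = 26 ≤ 32, return 17 + 11 + 19 = 47.
Best is Arcturus, Atlas, and Spica with total return 49.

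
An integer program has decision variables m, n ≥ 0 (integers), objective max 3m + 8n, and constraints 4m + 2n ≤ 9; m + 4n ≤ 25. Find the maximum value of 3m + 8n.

32

The continuous relaxation peaks at (0, 4.5) with value 36.00; rounding to a feasible lattice point costs some objective.
(m,n)=(0,4): 4·0+2·4=8≤9, 1·0+4·4=16≤25, objective 32.
(m,n)=(0,3): 4·0+2·3=6≤9, 1·0+4·3=12≤25, objective 24.
Maximum is 32 at (m,n)=(0,4).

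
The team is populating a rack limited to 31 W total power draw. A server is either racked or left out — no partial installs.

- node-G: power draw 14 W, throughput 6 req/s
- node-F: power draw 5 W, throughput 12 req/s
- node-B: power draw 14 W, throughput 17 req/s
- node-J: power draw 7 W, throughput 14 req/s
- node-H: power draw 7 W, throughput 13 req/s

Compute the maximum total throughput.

Treat it as a binary knapsack problem.
Allowing fractional choices, the relaxed optimum would be about 53.6, but servers are indivisible.
node-B + node-J + node-H: power draw 14 + 7 + 7 = 28 ≤ 31, throughput 17 + 14 + 13 = 44.
node-F + node-B + node-J: power draw 5 + 14 + 7 = 26 ≤ 31, throughput 12 + 17 + 14 = 43.
Best is node-B, node-J, and node-H with total throughput 44.

44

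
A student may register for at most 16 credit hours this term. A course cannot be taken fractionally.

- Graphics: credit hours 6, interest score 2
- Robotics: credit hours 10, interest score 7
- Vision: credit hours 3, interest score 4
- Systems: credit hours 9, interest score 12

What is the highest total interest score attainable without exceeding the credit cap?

Systems: credit hours 9 ≤ 16, interest score 12.
Graphics + Systems: credit hours 6 + 9 = 15 ≤ 16, interest score 2 + 12 = 14.
Vision + Systems: credit hours 3 + 9 = 12 ≤ 16, interest score 4 + 12 = 16.
Best is Vision and Systems with total interest score 16.

16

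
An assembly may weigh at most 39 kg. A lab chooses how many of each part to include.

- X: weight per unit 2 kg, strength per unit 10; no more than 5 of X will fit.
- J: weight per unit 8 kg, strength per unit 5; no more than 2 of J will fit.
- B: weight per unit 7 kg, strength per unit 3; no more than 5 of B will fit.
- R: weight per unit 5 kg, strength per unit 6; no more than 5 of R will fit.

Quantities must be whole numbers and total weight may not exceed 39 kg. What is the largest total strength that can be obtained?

80

X has the best ratio (10/2); taking only X gives at most 5×10 = 50 (stopped by the supply cap of 5).
Mixing does better — 5×X and 5×R: weight 35 ≤ 39, strength 5·10 + 5·6 = 80.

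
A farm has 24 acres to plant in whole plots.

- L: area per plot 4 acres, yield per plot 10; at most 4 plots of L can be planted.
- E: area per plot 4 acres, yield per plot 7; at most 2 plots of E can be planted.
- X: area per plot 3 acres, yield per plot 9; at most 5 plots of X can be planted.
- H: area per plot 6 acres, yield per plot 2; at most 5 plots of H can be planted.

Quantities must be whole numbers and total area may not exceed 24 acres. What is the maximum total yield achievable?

This is a bounded integer knapsack.
Take 3×L and 4×X: area 24 ≤ 24, yield 3·10 + 4·9 = 66.
No other integer combination yields more.

66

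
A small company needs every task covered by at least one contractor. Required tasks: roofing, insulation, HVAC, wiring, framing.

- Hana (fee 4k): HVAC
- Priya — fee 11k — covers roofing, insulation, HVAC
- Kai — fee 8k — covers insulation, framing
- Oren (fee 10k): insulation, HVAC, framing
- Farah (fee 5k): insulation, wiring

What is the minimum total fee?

24

The greedy cost-per-new-task heuristic would pick Farah, Hana, Kai, and Priya for 28, but a cheaper cover exists.
Choose Priya, Kai, and Farah: together they cover roofing, insulation, HVAC, wiring, framing — every task.
Total fee: 11 + 8 + 5 = 24.
No cover costs less than 24.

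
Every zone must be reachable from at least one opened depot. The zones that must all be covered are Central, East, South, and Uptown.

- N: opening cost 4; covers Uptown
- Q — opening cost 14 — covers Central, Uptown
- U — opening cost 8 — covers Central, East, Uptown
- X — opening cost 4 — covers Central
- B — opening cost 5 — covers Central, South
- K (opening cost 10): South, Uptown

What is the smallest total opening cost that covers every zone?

The greedy cost-per-new-zone heuristic would pick B, N, and U for 17, but a cheaper cover exists.
Choose U and B: together they cover Central, East, South, Uptown — every zone.
Total opening cost: 8 + 5 = 13.
No cover costs less than 13.

13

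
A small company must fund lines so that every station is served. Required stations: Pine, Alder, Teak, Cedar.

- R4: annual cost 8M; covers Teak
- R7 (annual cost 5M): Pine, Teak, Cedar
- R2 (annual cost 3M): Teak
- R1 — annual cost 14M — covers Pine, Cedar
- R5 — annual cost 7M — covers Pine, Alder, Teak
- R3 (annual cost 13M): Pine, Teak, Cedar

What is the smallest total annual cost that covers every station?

Choose R7 and R5: together they cover Pine, Alder, Teak, Cedar — every station.
Total annual cost: 5 + 7 = 12.

12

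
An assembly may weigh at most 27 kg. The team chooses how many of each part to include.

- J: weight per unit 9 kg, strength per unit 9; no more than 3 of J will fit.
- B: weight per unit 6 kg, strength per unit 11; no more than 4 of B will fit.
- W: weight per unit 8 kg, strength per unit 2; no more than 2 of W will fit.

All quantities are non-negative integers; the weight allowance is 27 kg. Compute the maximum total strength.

4×B: weight 24 ≤ 27, strength 4·11 = 44.
1×J and 3×B: weight 27 ≤ 27, strength 1·9 + 3·11 = 42.
Best is 44.

44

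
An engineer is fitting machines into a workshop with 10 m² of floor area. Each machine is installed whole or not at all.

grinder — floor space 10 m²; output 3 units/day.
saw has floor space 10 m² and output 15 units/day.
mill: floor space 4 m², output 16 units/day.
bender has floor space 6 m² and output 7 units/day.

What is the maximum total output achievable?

mill: floor space 4 ≤ 10, output 16.
mill + bender: floor space 4 + 6 = 10 ≤ 10, output 16 + 7 = 23.
saw: floor space 10 ≤ 10, output 15.
Best is mill and bender with total output 23.

23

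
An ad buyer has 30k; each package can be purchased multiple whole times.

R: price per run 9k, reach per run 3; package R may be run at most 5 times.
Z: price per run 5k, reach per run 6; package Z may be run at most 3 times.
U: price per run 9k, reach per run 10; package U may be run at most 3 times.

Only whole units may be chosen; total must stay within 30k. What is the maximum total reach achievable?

Take 2×Z and 2×U: price 28 ≤ 30, reach 2·6 + 2·10 = 32.
No other integer combination yields more.

32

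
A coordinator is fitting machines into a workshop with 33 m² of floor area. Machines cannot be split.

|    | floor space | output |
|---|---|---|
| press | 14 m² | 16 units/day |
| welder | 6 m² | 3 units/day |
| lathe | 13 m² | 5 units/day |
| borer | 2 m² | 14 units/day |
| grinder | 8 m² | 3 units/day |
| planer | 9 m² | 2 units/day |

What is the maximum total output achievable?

Take press, welder, borer, and grinder: floor space 14 + 6 + 2 + 8 = 30 ≤ 33, output 16 + 3 + 14 + 3 = 36.
No other feasible combination does better.

36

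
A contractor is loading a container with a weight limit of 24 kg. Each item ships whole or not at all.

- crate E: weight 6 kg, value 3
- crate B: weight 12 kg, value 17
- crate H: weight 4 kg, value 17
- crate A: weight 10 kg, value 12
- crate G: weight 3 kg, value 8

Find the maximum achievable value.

42

Take crate B, crate H, and crate G: weight 12 + 4 + 3 = 19 ≤ 24, value 17 + 17 + 8 = 42.
No other feasible combination does better.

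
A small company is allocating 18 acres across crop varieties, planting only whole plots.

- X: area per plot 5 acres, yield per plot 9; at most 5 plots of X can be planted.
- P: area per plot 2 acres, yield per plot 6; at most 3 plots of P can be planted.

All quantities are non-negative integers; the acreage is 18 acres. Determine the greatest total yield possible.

36

2×X and 3×P: area 16 ≤ 18, yield 2·9 + 3·6 = 36.
3×X and 1×P: area 17 ≤ 18, yield 3·9 + 1·6 = 33.
Best is 36.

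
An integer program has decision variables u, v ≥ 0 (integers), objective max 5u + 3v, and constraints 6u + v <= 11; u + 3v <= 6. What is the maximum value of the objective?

The continuous relaxation peaks at (1.59, 1.47) with value 12.35; rounding to a feasible lattice point costs some objective.
(u,v)=(1,1): 6·1+1·1=7≤11, 1·1+3·1=4≤6, objective 8.
(u,v)=(0,2): 6·0+1·2=2≤11, 1·0+3·2=6≤6, objective 6.
(u,v)=(1,0): 6·1+1·0=6≤11, 1·1+3·0=1≤6, objective 5.
(u,v)=(0,1): 6·0+1·1=1≤11, 1·0+3·1=3≤6, objective 3.
Maximum is 8 at (u,v)=(1,1).

8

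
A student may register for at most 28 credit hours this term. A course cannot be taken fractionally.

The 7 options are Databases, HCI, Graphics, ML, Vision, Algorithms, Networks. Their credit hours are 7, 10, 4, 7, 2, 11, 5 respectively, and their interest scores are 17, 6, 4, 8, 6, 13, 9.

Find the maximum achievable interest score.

45

Allowing fractional choices, the relaxed optimum would be about 48.4, but courses are indivisible.
Databases + ML + Vision + Algorithms: credit hours 7 + 7 + 2 + 11 = 27 ≤ 28, interest score 17 + 8 + 6 + 13 = 44.
Databases + Graphics + ML + Vision + Networks: credit hours 7 + 4 + 7 + 2 + 5 = 25 ≤ 28, interest score 17 + 4 + 8 + 6 + 9 = 44.
Databases + Vision + Algorithms + Networks: credit hours 7 + 2 + 11 + 5 = 25 ≤ 28, interest score 17 + 6 + 13 + 9 = 45.
Best is Databases, Vision, Algorithms, and Networks with total interest score 45.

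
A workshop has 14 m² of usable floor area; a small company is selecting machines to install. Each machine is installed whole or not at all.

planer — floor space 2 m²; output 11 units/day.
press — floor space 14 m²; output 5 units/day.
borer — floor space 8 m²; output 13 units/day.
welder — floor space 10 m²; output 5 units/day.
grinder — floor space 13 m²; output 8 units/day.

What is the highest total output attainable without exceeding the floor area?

Allowing fractional choices, the relaxed optimum would be about 26.5, but machines are indivisible.
borer: floor space 8 ≤ 14, output 13.
planer + borer: floor space 2 + 8 = 10 ≤ 14, output 11 + 13 = 24.
planer + welder: floor space 2 + 10 = 12 ≤ 14, output 11 + 5 = 16.
Best is planer and borer with total output 24.

24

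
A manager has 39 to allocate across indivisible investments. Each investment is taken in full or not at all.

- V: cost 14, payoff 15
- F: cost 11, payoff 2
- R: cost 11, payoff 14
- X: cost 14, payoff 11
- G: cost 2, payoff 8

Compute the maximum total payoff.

V + F + R + G: cost 14 + 11 + 11 + 2 = 38 ≤ 39, payoff 15 + 2 + 14 + 8 = 39.
V + R + G: cost 14 + 11 + 2 = 27 ≤ 39, payoff 15 + 14 + 8 = 37.
V + R + X: cost 14 + 11 + 14 = 39 ≤ 39, payoff 15 + 14 + 11 = 40.
Best is V, R, and X with total payoff 40.

40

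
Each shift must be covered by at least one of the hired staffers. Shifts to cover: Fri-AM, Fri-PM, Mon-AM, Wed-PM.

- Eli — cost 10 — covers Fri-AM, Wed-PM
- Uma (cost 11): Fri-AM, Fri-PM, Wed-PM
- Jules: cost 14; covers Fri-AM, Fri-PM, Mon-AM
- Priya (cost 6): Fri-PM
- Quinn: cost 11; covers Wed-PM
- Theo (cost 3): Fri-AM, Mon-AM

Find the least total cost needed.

Choose Uma and Theo: together they cover Fri-AM, Fri-PM, Mon-AM, Wed-PM — every shift.
Total cost: 11 + 3 = 14.

14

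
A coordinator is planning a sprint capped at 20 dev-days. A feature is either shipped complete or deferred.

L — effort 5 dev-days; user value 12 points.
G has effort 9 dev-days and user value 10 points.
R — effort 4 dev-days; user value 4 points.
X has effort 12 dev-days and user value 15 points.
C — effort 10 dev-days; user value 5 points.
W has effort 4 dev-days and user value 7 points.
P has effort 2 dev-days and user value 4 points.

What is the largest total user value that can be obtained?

Take L, G, W, and P: effort 5 + 9 + 4 + 2 = 20 ≤ 20, user value 12 + 10 + 7 + 4 = 33.
No other feasible combination does better.

33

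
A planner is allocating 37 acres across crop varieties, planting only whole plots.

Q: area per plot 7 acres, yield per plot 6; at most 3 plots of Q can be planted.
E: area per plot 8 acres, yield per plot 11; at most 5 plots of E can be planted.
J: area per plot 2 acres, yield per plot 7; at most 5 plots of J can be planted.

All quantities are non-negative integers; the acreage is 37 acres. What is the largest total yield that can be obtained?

68

This is a bounded integer knapsack.
Take 3×E and 5×J: area 34 ≤ 37, yield 3·11 + 5·7 = 68.
J has the best ratio (7/2) and is taken to its limit of 5; remaining capacity is filled optimally with the others.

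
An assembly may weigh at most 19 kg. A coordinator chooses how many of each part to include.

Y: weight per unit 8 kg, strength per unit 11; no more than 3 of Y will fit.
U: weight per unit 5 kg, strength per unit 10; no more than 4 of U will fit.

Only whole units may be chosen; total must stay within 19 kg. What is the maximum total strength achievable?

31

3×U: weight 15 ≤ 19, strength 3·10 = 30.
1×Y and 2×U: weight 18 ≤ 19, strength 1·11 + 2·10 = 31.
Best is 31.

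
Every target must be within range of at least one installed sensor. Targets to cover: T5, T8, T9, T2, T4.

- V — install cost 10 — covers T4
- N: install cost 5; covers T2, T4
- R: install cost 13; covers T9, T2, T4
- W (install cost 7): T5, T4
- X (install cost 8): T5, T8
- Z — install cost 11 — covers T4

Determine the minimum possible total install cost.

21

The greedy cost-per-new-target heuristic would pick N, X, and R for 26, but a cheaper cover exists.
Choose R and X: together they cover T5, T8, T9, T2, T4 — every target.
Total install cost: 13 + 8 = 21.
No cover costs less than 21.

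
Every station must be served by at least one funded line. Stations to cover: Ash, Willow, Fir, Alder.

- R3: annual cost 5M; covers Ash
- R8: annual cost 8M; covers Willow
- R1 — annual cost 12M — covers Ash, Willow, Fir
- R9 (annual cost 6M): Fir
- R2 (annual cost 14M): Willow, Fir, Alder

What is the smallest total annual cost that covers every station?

19

The greedy cost-per-new-station heuristic would pick R1 and R2 for 26, but a cheaper cover exists.
Choose R3 and R2: together they cover Ash, Willow, Fir, Alder — every station.
Total annual cost: 5 + 14 = 19.
No cover costs less than 19.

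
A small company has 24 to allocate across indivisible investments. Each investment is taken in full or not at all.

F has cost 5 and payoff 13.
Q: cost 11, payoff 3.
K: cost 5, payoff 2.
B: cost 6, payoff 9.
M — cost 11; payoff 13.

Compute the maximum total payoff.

35

Treat it as a binary knapsack problem.
Allowing fractional choices, the relaxed optimum would be about 35.8, but investments are indivisible.
F + B + M: cost 5 + 6 + 11 = 22 ≤ 24, payoff 13 + 9 + 13 = 35.
F + K + M: cost 5 + 5 + 11 = 21 ≤ 24, payoff 13 + 2 + 13 = 28.
Best is F, B, and M with total payoff 35.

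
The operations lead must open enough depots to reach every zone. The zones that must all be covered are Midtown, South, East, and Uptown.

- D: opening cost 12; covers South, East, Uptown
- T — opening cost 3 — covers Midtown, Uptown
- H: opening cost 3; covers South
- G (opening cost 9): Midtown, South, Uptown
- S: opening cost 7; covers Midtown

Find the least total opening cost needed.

15

Choose D and T: together they cover Midtown, South, East, Uptown — every zone.
Total opening cost: 12 + 3 = 15.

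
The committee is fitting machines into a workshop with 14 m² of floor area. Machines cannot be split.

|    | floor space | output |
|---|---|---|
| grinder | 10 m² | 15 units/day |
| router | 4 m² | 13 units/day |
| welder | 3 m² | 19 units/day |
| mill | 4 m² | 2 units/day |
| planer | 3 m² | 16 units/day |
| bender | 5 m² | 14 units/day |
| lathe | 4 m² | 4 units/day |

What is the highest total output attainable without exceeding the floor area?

52

Allowing fractional choices, the relaxed optimum would be about 59.2, but machines are indivisible.
router + welder + mill + planer: floor space 4 + 3 + 4 + 3 = 14 ≤ 14, output 13 + 19 + 2 + 16 = 50.
welder + planer + bender: floor space 3 + 3 + 5 = 11 ≤ 14, output 19 + 16 + 14 = 49.
router + welder + planer + lathe: floor space 4 + 3 + 3 + 4 = 14 ≤ 14, output 13 + 19 + 16 + 4 = 52.
Best is router, welder, planer, and lathe with total output 52.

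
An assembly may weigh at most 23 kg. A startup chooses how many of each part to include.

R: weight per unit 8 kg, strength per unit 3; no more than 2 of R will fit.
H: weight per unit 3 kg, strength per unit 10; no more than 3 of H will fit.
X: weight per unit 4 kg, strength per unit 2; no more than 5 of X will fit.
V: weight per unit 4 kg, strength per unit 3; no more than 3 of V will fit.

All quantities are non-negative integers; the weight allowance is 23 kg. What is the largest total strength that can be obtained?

H has the best ratio (10/3); taking only H gives at most 3×10 = 30 (stopped by the supply cap of 3).
Mixing does better — 3×H and 3×V: weight 21 ≤ 23, strength 3·10 + 3·3 = 39.

39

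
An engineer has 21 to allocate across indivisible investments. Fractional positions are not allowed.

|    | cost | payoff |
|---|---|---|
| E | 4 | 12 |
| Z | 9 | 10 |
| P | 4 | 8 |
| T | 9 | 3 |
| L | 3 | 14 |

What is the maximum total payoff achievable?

44

E + P + T + L: cost 4 + 4 + 9 + 3 = 20 ≤ 21, payoff 12 + 8 + 3 + 14 = 37.
E + Z + P + L: cost 4 + 9 + 4 + 3 = 20 ≤ 21, payoff 12 + 10 + 8 + 14 = 44.
Best is E, Z, P, and L with total payoff 44.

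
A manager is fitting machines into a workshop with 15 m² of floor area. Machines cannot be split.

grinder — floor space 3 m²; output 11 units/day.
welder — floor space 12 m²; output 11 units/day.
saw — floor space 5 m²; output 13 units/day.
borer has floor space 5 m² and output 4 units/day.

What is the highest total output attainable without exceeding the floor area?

28

Take grinder, saw, and borer: floor space 3 + 5 + 5 = 13 ≤ 15, output 11 + 13 + 4 = 28.
No other feasible combination does better.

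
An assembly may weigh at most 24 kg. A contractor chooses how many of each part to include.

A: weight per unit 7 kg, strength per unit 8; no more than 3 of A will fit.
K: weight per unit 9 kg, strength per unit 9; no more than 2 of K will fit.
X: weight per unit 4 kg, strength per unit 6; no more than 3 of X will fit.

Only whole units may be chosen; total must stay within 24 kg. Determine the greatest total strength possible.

29

This is a bounded integer knapsack.
X has the best ratio (6/4); taking only X gives at most 3×6 = 18 (stopped by the supply cap of 3).
Mixing does better — 1×A, 1×K, and 2×X: weight 24 ≤ 24, strength 1·8 + 1·9 + 2·6 = 29.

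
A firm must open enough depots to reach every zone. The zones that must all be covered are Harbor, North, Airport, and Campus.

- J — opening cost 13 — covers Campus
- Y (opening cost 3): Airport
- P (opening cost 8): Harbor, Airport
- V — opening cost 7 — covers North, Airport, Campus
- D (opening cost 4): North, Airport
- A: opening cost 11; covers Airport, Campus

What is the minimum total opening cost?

The greedy cost-per-new-zone heuristic would pick D, V, and P for 19, but a cheaper cover exists.
Choose P and V: together they cover Harbor, North, Airport, Campus — every zone.
Total opening cost: 8 + 7 = 15.
No cover costs less than 15.

15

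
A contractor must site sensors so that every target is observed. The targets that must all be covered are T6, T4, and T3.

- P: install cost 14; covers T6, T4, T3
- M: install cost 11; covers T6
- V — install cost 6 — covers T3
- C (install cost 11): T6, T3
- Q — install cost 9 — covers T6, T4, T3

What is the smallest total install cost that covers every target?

Q alone covers T6, T4, T3 — every target.
Total install cost: 9.

9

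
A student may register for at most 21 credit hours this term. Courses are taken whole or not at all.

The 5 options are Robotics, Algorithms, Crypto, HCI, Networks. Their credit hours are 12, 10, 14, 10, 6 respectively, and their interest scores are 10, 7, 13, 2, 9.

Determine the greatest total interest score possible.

22

Allowing fractional choices, the relaxed optimum would be about 22.8, but courses are indivisible.
Robotics + Networks: credit hours 12 + 6 = 18 ≤ 21, interest score 10 + 9 = 19.
Crypto + Networks: credit hours 14 + 6 = 20 ≤ 21, interest score 13 + 9 = 22.
Algorithms + Networks: credit hours 10 + 6 = 16 ≤ 21, interest score 7 + 9 = 16.
Best is Crypto and Networks with total interest score 22.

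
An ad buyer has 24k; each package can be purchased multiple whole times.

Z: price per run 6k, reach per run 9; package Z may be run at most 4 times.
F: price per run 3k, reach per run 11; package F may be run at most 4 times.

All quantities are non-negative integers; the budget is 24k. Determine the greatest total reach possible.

F has the best ratio (11/3); taking only F gives at most 4×11 = 44 (stopped by the supply cap of 4).
Mixing does better — 2×Z and 4×F: price 24 ≤ 24, reach 2·9 + 4·11 = 62.

62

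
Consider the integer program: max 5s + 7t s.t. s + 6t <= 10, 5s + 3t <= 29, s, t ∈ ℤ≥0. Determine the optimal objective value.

27

Relaxing integrality, the LP optimum is 32.11 at (s,t) = (5.33, 0.778), which is not an integer point.
(s,t)=(4,1): 1·4+6·1=10≤10, 5·4+3·1=23≤29, objective 27.
(s,t)=(5,0): 1·5+6·0=5≤10, 5·5+3·0=25≤29, objective 25.
(s,t)=(3,1): 1·3+6·1=9≤10, 5·3+3·1=18≤29, objective 22.
Maximum is 27 at (s,t)=(4,1).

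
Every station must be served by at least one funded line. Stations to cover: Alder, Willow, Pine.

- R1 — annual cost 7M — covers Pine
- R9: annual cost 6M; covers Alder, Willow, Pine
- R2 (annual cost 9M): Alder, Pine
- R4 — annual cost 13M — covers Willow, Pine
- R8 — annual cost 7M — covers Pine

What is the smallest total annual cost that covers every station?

6

R9 alone covers Alder, Willow, Pine — every station.
Total annual cost: 6.
No cover costs less than 6.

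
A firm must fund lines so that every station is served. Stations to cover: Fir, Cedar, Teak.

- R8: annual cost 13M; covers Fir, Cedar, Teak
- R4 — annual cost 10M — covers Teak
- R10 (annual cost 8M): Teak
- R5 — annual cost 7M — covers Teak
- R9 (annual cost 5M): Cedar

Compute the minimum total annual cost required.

13

This is a weighted set-cover instance.
R8 alone covers Fir, Cedar, Teak — every station.
Total annual cost: 13.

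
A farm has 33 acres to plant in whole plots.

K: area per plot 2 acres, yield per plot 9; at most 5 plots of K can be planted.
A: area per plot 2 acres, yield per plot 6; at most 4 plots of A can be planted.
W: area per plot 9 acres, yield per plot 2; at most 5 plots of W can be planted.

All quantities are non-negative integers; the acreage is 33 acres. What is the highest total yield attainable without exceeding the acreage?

K has the best ratio (9/2); taking only K gives at most 5×9 = 45 (stopped by the supply cap of 5).
Mixing does better — 5×K, 4×A, and 1×W: area 27 ≤ 33, yield 5·9 + 4·6 + 1·2 = 71.

71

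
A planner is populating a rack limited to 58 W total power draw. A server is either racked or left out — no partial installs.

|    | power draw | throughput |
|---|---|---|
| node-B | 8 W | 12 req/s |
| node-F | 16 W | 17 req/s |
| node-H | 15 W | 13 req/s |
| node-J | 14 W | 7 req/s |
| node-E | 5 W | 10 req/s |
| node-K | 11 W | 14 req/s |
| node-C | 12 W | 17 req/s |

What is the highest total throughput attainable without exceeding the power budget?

node-B + node-F + node-E + node-K + node-C: power draw 8 + 16 + 5 + 11 + 12 = 52 ≤ 58, throughput 12 + 17 + 10 + 14 + 17 = 70.
node-B + node-F + node-H + node-E + node-C: power draw 8 + 16 + 15 + 5 + 12 = 56 ≤ 58, throughput 12 + 17 + 13 + 10 + 17 = 69.
node-B + node-H + node-E + node-K + node-C: power draw 8 + 15 + 5 + 11 + 12 = 51 ≤ 58, throughput 12 + 13 + 10 + 14 + 17 = 66.
Best is node-B, node-F, node-E, node-K, and node-C with total throughput 70.

70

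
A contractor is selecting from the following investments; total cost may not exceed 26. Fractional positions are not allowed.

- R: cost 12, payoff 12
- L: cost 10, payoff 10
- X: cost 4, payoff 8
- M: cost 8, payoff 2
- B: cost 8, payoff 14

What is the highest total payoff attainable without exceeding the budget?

34

R + L + X: cost 12 + 10 + 4 = 26 ≤ 26, payoff 12 + 10 + 8 = 30.
R + X + B: cost 12 + 4 + 8 = 24 ≤ 26, payoff 12 + 8 + 14 = 34.
L + X + B: cost 10 + 4 + 8 = 22 ≤ 26, payoff 10 + 8 + 14 = 32.
Best is R, X, and B with total payoff 34.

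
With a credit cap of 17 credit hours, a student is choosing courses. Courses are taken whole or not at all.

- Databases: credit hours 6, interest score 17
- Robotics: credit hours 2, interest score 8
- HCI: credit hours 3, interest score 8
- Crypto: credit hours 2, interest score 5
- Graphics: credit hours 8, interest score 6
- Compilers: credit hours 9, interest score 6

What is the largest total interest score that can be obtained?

Databases + Robotics + HCI + Crypto: credit hours 6 + 2 + 3 + 2 = 13 ≤ 17, interest score 17 + 8 + 8 + 5 = 38.
Databases + Robotics + Graphics: credit hours 6 + 2 + 8 = 16 ≤ 17, interest score 17 + 8 + 6 = 31.
Databases + Robotics + HCI: credit hours 6 + 2 + 3 = 11 ≤ 17, interest score 17 + 8 + 8 = 33.
Best is Databases, Robotics, HCI, and Crypto with total interest score 38.

38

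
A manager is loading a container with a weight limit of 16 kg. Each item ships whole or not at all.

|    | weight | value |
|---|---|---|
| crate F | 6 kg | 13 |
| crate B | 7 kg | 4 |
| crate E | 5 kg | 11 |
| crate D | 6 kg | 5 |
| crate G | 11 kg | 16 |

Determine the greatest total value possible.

Allowing fractional choices, the relaxed optimum would be about 31.3, but items are indivisible.
crate E + crate G: weight 5 + 11 = 16 ≤ 16, value 11 + 16 = 27.
crate F + crate E: weight 6 + 5 = 11 ≤ 16, value 13 + 11 = 24.
Best is crate E and crate G with total value 27.

27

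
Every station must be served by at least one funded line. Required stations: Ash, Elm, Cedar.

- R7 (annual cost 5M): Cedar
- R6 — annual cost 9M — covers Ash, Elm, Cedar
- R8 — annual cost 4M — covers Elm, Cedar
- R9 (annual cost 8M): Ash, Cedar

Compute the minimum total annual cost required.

The greedy cost-per-new-station heuristic would pick R8 and R9 for 12, but a cheaper cover exists.
R6 alone covers Ash, Elm, Cedar — every station.
Total annual cost: 9.
No cover costs less than 9.

9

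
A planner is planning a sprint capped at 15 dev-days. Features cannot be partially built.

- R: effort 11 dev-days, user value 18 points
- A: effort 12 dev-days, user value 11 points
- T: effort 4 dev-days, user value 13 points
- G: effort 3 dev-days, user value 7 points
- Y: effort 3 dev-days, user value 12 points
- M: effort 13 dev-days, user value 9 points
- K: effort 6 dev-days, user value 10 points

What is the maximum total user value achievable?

Allowing fractional choices, the relaxed optimum would be about 40.3, but features are indivisible.
T + G + Y: effort 4 + 3 + 3 = 10 ≤ 15, user value 13 + 7 + 12 = 32.
T + Y + K: effort 4 + 3 + 6 = 13 ≤ 15, user value 13 + 12 + 10 = 35.
R + T: effort 11 + 4 = 15 ≤ 15, user value 18 + 13 = 31.
Best is T, Y, and K with total user value 35.

35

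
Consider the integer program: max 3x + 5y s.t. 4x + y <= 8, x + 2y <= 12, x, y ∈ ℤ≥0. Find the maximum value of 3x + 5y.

30

(x,y)=(0,6): 4·0+1·6=6≤8, 1·0+2·6=12≤12, objective 30.
(x,y)=(0,5): 4·0+1·5=5≤8, 1·0+2·5=10≤12, objective 25.
Maximum is 30 at (x,y)=(0,6).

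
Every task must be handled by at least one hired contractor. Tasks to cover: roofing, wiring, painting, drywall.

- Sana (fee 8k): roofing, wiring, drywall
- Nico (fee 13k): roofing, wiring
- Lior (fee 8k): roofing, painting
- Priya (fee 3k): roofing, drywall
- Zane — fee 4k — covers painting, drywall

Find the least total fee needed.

12

The greedy cost-per-new-task heuristic would pick Priya, Zane, and Sana for 15, but a cheaper cover exists.
Choose Sana and Zane: together they cover roofing, wiring, painting, drywall — every task.
Total fee: 8 + 4 = 12.
No cover costs less than 12.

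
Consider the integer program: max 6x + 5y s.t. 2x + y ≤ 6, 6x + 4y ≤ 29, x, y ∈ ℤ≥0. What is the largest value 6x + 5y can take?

30

(x,y)=(0,6): 2·0+1·6=6≤6, 6·0+4·6=24≤29, objective 30.
(x,y)=(0,5): 2·0+1·5=5≤6, 6·0+4·5=20≤29, objective 25.
Maximum is 30 at (x,y)=(0,6).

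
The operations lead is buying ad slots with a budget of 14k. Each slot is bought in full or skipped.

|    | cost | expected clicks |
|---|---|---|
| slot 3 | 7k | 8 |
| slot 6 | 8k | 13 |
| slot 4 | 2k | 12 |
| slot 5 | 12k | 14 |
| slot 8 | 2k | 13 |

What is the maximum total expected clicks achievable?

38

Allowing fractional choices, the relaxed optimum would be about 40.3, but ad slots are indivisible.
slot 6 + slot 4 + slot 8: cost 8 + 2 + 2 = 12 ≤ 14, expected clicks 13 + 12 + 13 = 38.
slot 5 + slot 8: cost 12 + 2 = 14 ≤ 14, expected clicks 14 + 13 = 27.
slot 3 + slot 4 + slot 8: cost 7 + 2 + 2 = 11 ≤ 14, expected clicks 8 + 12 + 13 = 33.
Best is slot 6, slot 4, and slot 8 with total expected clicks 38.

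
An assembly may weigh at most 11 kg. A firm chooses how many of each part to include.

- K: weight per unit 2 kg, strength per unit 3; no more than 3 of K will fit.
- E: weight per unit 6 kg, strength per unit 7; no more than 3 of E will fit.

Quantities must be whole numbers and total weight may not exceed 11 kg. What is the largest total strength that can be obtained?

13

Take 2×K and 1×E: weight 10 ≤ 11, strength 2·3 + 1·7 = 13.
No other integer combination yields more.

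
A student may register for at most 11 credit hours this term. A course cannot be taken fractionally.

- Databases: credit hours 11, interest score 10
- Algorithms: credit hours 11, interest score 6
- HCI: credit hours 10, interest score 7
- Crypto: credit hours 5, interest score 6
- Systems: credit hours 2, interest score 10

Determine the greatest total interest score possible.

Systems: credit hours 2 ≤ 11, interest score 10.
Crypto + Systems: credit hours 5 + 2 = 7 ≤ 11, interest score 6 + 10 = 16.
Best is Crypto and Systems with total interest score 16.

16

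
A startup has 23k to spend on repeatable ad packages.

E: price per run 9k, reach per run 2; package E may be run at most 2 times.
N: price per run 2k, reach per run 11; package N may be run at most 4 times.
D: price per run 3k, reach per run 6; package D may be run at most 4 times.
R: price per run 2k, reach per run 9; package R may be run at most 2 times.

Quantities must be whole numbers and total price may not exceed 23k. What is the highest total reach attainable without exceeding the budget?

80

N has the best ratio (11/2); taking only N gives at most 4×11 = 44 (stopped by the supply cap of 4).
Mixing does better — 4×N, 3×D, and 2×R: price 21 ≤ 23, reach 4·11 + 3·6 + 2·9 = 80.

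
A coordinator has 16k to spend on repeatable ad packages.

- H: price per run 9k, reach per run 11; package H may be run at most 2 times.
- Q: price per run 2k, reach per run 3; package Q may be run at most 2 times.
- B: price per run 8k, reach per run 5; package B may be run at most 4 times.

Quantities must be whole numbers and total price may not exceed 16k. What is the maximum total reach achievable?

17

This is a bounded integer knapsack.
1×H and 1×Q: price 11 ≤ 16, reach 1·11 + 1·3 = 14.
1×H and 2×Q: price 13 ≤ 16, reach 1·11 + 2·3 = 17.
Best is 17.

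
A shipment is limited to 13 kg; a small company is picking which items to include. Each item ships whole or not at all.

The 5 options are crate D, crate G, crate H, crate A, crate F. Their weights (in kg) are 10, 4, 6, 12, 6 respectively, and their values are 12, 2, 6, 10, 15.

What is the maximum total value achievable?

Allowing fractional choices, the relaxed optimum would be about 23.4, but items are indivisible.
crate G + crate F: weight 4 + 6 = 10 ≤ 13, value 2 + 15 = 17.
crate F: weight 6 ≤ 13, value 15.
crate H + crate F: weight 6 + 6 = 12 ≤ 13, value 6 + 15 = 21.
Best is crate H and crate F with total value 21.

21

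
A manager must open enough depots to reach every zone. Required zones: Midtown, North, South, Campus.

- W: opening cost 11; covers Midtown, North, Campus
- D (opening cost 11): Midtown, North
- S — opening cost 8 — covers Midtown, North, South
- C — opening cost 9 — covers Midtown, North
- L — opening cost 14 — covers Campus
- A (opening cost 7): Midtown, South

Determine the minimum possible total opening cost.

This is a weighted set-cover instance.
The greedy cost-per-new-zone heuristic would pick S and W for 19, but a cheaper cover exists.
Choose W and A: together they cover Midtown, North, South, Campus — every zone.
Total opening cost: 11 + 7 = 18.
No cover costs less than 18.

18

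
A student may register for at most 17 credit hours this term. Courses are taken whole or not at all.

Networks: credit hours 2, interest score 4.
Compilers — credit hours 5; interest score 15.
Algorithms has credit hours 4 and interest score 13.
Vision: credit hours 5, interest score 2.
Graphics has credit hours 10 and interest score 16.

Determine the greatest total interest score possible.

Allowing fractional choices, the relaxed optimum would be about 41.6, but courses are indivisible.
Networks + Compilers + Graphics: credit hours 2 + 5 + 10 = 17 ≤ 17, interest score 4 + 15 + 16 = 35.
Networks + Algorithms + Graphics: credit hours 2 + 4 + 10 = 16 ≤ 17, interest score 4 + 13 + 16 = 33.
Networks + Compilers + Algorithms + Vision: credit hours 2 + 5 + 4 + 5 = 16 ≤ 17, interest score 4 + 15 + 13 + 2 = 34.
Best is Networks, Compilers, and Graphics with total interest score 35.

35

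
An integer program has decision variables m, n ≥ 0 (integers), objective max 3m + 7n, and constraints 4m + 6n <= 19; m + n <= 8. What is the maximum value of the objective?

21

(m,n)=(0,3): 4·0+6·3=18≤19, 1·0+1·3=3≤8, objective 21.
(m,n)=(1,2): 4·1+6·2=16≤19, 1·1+1·2=3≤8, objective 17.
(m,n)=(0,2): 4·0+6·2=12≤19, 1·0+1·2=2≤8, objective 14.
The best lattice point is (0,3), giving 21.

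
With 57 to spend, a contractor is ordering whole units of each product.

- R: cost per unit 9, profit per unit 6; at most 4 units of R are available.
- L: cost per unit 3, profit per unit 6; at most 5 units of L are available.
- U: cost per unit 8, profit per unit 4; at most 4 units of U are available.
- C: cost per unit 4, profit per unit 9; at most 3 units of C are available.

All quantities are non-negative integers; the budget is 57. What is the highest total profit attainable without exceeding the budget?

75

This is a bounded integer knapsack.
Take 3×R, 5×L, and 3×C: cost 54 ≤ 57, profit 3·6 + 5·6 + 3·9 = 75.
C has the best ratio (9/4) and is taken to its limit of 3; remaining capacity is filled optimally with the others.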